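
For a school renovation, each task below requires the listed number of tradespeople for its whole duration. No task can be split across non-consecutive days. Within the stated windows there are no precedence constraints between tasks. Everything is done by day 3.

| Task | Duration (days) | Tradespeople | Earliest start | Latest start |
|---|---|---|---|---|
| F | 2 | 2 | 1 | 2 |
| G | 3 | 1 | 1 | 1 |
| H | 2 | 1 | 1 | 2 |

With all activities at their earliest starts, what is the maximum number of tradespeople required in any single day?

Early-start schedule: F@1, G@1, H@1.
Load per day: day 1: 4, day 2: 4, day 3: 1.
Peak is 4.

4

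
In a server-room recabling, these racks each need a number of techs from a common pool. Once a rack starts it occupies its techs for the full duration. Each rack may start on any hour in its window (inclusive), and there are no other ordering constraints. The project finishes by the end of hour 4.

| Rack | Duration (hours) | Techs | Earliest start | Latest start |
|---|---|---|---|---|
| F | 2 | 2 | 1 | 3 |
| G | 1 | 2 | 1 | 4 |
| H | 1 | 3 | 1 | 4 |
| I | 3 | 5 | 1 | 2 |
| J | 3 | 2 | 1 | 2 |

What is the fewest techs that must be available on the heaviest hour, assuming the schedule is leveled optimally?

Early-start (F@1, G@1, H@1, I@1, J@1) gives peak 14: h1:14  h2:9  h3:7  h4:0.
Shift I→2.
Schedule F@1, G@1, H@1, I@2, J@1: h1:9  h2:9  h3:7  h4:5 — peak 9.

9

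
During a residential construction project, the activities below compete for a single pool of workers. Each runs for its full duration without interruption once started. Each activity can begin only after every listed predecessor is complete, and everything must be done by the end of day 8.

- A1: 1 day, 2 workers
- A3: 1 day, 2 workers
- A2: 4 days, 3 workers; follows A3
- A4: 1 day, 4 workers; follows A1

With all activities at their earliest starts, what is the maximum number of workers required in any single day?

Early-start schedule: A1@1, A3@1, A2@2, A4@2.
Load per day: day 1: 4, day 2: 7, day 3: 3, day 4: 3, day 5: 3, day 6: 0, day 7: 0, day 8: 0.
Peak is 7.

7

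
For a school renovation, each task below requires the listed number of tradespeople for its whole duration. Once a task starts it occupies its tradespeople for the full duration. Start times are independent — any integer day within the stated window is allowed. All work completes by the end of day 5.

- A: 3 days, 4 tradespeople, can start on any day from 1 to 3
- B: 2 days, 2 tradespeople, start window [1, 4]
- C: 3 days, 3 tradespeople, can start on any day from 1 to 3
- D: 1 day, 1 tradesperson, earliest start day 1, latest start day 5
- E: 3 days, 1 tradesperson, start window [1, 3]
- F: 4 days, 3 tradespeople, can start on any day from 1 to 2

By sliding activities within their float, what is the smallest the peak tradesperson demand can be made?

11

Early-start (A@1, B@1, C@1, D@1, E@1, F@1) gives peak 14: d1:14  d2:13  d3:11  d4:3  d5:0.
Shift C→3.
Schedule A@1, B@1, C@3, D@1, E@1, F@1: d1:11  d2:10  d3:11  d4:6  d5:3 — peak 11.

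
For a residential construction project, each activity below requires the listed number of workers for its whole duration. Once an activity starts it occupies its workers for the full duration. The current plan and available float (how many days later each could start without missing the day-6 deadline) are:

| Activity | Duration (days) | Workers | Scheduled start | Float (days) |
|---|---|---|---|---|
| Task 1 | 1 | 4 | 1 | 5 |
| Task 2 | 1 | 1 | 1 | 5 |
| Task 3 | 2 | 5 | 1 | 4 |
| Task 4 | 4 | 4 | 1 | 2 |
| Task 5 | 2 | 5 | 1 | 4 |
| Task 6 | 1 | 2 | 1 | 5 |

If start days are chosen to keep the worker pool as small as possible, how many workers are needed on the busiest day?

9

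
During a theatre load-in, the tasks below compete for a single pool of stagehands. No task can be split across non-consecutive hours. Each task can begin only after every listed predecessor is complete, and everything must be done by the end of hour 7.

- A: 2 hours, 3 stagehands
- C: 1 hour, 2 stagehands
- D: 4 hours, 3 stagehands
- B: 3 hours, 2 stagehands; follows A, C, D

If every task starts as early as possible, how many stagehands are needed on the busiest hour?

Early-start schedule: A@1, C@1, D@1, B@5.
Load per hour: hour 1: 8, hour 2: 6, hour 3: 3, hour 4: 3, hour 5: 2, hour 6: 2, hour 7: 2.
Peak is 8.

8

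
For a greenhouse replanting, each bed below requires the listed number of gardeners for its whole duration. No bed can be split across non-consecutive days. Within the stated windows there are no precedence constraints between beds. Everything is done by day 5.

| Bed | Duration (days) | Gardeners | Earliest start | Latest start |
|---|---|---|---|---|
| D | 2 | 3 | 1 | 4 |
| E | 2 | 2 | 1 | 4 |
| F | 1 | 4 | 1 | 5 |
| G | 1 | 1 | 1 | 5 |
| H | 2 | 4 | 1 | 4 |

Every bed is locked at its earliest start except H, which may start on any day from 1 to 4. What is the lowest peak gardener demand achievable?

H@1: d1:14  d2:9  d3:0  d4:0  d5:0 → peak 14
H@2: d1:10  d2:9  d3:4  d4:0  d5:0 → peak 10
H@3: d1:10  d2:5  d3:4  d4:4  d5:0 → peak 10
H@4: d1:10  d2:5  d3:0  d4:4  d5:4 → peak 10
Best is H@2, peak 10.

10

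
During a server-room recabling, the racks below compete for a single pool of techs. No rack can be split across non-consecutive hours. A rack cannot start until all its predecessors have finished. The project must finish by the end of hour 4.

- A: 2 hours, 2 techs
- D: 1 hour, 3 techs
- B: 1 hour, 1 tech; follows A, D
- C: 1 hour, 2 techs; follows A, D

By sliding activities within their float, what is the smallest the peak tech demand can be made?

Early-start (A@1, D@1, B@3, C@3) gives peak 5: h1:5  h2:2  h3:3  h4:0.
Shift D→3, B→4, C→4.
Schedule A@1, D@3, B@4, C@4: h1:2  h2:2  h3:3  h4:3 — peak 3.
Total tech-hours = 10 over 4 hours ⇒ peak ≥ ⌈10/4⌉ = 3, so 3 is optimal.

3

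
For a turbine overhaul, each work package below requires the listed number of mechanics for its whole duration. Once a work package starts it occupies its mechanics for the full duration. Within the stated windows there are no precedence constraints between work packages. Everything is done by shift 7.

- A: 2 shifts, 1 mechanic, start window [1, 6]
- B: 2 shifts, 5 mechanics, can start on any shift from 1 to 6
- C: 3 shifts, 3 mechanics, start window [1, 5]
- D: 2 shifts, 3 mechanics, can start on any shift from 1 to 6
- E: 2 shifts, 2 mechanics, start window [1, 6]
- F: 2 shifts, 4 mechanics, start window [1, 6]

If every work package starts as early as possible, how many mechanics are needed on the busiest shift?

18

Early-start schedule: A@1, B@1, C@1, D@1, E@1, F@1.
Load per shift: shift 1: 18, shift 2: 18, shift 3: 3, shift 4: 0, shift 5: 0, shift 6: 0, shift 7: 0.
Peak is 18.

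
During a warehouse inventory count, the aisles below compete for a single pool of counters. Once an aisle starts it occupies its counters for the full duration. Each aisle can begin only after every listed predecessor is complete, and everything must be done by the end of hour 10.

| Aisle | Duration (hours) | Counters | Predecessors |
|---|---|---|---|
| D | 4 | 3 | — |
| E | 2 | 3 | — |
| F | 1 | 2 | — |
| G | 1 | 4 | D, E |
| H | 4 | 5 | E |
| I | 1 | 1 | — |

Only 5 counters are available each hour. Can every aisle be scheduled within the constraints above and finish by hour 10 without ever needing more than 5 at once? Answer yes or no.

no

The minimum achievable peak is 6; 5 < 6, so no feasible schedule stays within the cap.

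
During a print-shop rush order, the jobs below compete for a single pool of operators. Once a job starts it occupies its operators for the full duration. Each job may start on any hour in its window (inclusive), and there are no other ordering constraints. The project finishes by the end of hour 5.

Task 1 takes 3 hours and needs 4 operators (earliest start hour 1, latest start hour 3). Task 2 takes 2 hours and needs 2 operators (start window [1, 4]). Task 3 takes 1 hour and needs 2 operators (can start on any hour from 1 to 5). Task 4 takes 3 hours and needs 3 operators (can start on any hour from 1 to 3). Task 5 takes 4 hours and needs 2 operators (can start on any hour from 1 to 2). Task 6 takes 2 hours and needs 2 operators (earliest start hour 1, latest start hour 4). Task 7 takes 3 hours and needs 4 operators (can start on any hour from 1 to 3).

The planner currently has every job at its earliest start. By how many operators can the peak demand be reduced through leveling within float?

Early-start peak: h1:19  h2:17  h3:13  h4:2  h5:0 ⇒ 19.
Leveled (Task 1@1, Task 2@1, Task 3@1, Task 4@1, Task 5@1, Task 6@4, Task 7@3): h1:13  h2:11  h3:13  h4:8  h5:6 ⇒ 13.
Reduction 19 − 13 = 6.

6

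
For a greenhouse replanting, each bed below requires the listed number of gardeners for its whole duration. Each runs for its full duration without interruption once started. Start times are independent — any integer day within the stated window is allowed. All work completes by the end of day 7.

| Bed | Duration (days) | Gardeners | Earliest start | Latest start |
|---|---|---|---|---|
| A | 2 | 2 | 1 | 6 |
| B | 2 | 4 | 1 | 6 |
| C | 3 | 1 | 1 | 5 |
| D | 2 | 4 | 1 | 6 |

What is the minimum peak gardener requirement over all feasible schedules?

4

Early-start (A@1, B@1, C@1, D@1) gives peak 11: d1:11  d2:11  d3:1  d4:0  d5:0  d6:0  d7:0.
Shift B→4, D→6.
Schedule A@1, B@4, C@1, D@6: d1:3  d2:3  d3:1  d4:4  d5:4  d6:4  d7:4 — peak 4.
Total gardener-days = 23 over 7 days ⇒ peak ≥ ⌈23/7⌉ = 4, so 4 is optimal.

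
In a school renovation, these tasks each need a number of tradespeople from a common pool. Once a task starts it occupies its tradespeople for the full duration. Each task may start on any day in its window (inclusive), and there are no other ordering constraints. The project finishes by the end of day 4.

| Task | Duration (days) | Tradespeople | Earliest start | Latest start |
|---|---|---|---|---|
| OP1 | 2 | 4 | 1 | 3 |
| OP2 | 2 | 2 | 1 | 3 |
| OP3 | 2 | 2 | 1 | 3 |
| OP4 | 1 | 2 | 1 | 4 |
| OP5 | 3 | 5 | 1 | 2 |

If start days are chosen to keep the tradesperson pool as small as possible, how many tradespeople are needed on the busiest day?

Early-start (OP1@1, OP2@1, OP3@1, OP4@1, OP5@1) gives peak 15: d1:15  d2:13  d3:5  d4:0.
Shift OP2→3, OP3→3, OP5→2.
Schedule OP1@1, OP2@3, OP3@3, OP4@1, OP5@2: d1:6  d2:9  d3:9  d4:9 — peak 9.
Total tradesperson-days = 33 over 4 days ⇒ peak ≥ ⌈33/4⌉ = 9, so 9 is optimal.

9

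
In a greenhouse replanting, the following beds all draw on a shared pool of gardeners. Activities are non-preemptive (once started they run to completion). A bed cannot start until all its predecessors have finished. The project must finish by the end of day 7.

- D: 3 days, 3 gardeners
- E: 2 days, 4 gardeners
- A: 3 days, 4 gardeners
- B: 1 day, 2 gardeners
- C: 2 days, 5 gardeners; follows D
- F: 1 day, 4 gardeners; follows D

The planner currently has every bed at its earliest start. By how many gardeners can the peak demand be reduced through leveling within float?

Early-start peak: d1:13  d2:11  d3:7  d4:9  d5:5  d6:0  d7:0 ⇒ 13.
Leveled (D@1, E@1, A@3, B@4, C@6, F@5): d1:7  d2:7  d3:7  d4:6  d5:8  d6:5  d7:5 ⇒ 8.
Reduction 13 − 8 = 5.

5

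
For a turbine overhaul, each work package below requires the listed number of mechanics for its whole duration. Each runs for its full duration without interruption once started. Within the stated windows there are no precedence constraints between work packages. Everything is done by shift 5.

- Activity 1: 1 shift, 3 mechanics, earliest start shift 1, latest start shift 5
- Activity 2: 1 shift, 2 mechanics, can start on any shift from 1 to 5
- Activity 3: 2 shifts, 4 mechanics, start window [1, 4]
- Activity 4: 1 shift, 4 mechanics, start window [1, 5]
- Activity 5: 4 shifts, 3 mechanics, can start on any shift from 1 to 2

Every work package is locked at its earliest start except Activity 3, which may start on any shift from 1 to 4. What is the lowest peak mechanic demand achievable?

Activity 3@1: s1:16  s2:7  s3:3  s4:3  s5:0 → peak 16
Activity 3@2: s1:12  s2:7  s3:7  s4:3  s5:0 → peak 12
Activity 3@3: s1:12  s2:3  s3:7  s4:7  s5:0 → peak 12
Activity 3@4: s1:12  s2:3  s3:3  s4:7  s5:4 → peak 12
Best is Activity 3@2, peak 12.

12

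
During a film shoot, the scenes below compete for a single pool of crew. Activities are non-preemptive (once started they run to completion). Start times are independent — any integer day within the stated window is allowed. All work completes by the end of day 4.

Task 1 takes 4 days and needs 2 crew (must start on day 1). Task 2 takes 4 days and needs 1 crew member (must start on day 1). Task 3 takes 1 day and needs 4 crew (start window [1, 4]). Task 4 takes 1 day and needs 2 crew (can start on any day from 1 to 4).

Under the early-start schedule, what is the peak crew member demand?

9

Early-start schedule: Task 1@1, Task 2@1, Task 3@1, Task 4@1.
Load per day: day 1: 9, day 2: 3, day 3: 3, day 4: 3.
Peak is 9.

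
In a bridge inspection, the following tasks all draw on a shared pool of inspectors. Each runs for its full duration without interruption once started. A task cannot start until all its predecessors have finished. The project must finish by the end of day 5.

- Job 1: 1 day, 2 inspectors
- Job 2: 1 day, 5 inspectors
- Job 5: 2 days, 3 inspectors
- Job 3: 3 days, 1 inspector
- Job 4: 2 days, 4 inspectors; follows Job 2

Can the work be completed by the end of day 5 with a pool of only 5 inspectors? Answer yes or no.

Schedule Job 1@2, Job 2@1, Job 5@2, Job 3@3, Job 4@4: d1:5  d2:5  d3:4  d4:5  d5:5 — peak 5 ≤ 5.

yes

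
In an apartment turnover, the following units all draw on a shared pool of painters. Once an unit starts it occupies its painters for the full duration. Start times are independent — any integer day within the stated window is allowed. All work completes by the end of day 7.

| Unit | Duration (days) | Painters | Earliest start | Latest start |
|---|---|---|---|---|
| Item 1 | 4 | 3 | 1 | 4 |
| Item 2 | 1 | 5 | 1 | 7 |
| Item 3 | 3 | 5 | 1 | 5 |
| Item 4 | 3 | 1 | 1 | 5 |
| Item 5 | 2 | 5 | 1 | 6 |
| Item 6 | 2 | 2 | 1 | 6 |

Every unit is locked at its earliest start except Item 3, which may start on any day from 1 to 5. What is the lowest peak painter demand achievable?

Item 3@1: d1:21  d2:16  d3:9  d4:3  d5:0  d6:0  d7:0 → peak 21
Item 3@2: d1:16  d2:16  d3:9  d4:8  d5:0  d6:0  d7:0 → peak 16
Item 3@3: d1:16  d2:11  d3:9  d4:8  d5:5  d6:0  d7:0 → peak 16
Item 3@4: d1:16  d2:11  d3:4  d4:8  d5:5  d6:5  d7:0 → peak 16
Item 3@5: d1:16  d2:11  d3:4  d4:3  d5:5  d6:5  d7:5 → peak 16
Best is Item 3@2, peak 16.

16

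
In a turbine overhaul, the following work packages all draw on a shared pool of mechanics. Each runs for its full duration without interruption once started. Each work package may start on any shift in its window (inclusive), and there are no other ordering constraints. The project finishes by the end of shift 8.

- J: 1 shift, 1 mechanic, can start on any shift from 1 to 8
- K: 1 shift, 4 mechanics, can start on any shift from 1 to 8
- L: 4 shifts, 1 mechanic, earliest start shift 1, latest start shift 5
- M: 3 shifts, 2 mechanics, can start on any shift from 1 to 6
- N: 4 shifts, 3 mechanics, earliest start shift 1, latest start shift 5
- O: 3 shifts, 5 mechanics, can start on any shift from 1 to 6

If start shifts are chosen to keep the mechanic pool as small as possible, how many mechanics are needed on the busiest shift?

6

Early-start (J@1, K@1, L@1, M@1, N@1, O@1) gives peak 16: s1:16  s2:11  s3:11  s4:4  s5:0  s6:0  s7:0  s8:0.
Shift M→2, N→2, O→6.
Schedule J@1, K@1, L@1, M@2, N@2, O@6: s1:6  s2:6  s3:6  s4:6  s5:3  s6:5  s7:5  s8:5 — peak 6.
Total mechanic-shifts = 42 over 8 shifts ⇒ peak ≥ ⌈42/8⌉ = 6, so 6 is optimal.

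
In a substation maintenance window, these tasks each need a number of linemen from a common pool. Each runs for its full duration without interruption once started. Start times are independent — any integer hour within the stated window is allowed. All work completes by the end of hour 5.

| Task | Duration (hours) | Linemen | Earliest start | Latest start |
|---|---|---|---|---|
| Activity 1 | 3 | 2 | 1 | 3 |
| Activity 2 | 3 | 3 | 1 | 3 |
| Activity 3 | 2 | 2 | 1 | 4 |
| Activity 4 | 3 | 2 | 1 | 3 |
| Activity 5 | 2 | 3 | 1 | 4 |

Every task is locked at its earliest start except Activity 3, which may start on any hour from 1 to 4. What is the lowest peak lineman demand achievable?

10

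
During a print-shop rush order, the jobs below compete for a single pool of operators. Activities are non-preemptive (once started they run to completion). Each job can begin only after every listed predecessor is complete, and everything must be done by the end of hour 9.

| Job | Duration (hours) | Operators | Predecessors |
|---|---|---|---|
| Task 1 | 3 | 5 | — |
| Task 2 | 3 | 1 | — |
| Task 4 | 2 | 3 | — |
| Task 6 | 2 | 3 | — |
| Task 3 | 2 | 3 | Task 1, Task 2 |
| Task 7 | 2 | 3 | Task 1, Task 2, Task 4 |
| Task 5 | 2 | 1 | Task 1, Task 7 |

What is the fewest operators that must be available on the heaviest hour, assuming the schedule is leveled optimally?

Early-start (Task 1@1, Task 2@1, Task 4@1, Task 6@1, Task 3@4, Task 7@4, Task 5@6) gives peak 12: h1:12  h2:12  h3:6  h4:6  h5:6  h6:1  h7:1  h8:0  h9:0.
Shift Task 4→4, Task 6→4, Task 3→6, Task 7→6, Task 5→8.
Schedule Task 1@1, Task 2@1, Task 4@4, Task 6@4, Task 3@6, Task 7@6, Task 5@8: h1:6  h2:6  h3:6  h4:6  h5:6  h6:6  h7:6  h8:1  h9:1 — peak 6.

6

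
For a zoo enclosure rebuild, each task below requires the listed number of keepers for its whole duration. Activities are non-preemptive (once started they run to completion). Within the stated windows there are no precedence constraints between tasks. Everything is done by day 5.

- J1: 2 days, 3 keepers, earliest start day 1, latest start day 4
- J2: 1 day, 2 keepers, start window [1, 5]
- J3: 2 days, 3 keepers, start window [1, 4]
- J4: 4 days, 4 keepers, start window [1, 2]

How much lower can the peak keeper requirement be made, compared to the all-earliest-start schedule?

5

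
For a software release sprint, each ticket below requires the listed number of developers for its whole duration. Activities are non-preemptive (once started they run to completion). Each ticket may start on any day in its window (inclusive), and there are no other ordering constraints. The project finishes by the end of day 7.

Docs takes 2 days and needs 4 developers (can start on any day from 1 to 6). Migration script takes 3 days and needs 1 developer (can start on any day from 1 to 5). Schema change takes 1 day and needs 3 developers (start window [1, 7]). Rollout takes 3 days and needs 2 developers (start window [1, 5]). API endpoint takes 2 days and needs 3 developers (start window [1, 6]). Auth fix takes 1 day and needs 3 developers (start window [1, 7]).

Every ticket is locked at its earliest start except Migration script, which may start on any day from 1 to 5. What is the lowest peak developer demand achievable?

Migration script@1: d1:16  d2:10  d3:3  d4:0  d5:0  d6:0  d7:0 → peak 16
Migration script@2: d1:15  d2:10  d3:3  d4:1  d5:0  d6:0  d7:0 → peak 15
Migration script@3: d1:15  d2:9  d3:3  d4:1  d5:1  d6:0  d7:0 → peak 15
Migration script@4: d1:15  d2:9  d3:2  d4:1  d5:1  d6:1  d7:0 → peak 15
Migration script@5: d1:15  d2:9  d3:2  d4:0  d5:1  d6:1  d7:1 → peak 15
Best is Migration script@2, peak 15.

15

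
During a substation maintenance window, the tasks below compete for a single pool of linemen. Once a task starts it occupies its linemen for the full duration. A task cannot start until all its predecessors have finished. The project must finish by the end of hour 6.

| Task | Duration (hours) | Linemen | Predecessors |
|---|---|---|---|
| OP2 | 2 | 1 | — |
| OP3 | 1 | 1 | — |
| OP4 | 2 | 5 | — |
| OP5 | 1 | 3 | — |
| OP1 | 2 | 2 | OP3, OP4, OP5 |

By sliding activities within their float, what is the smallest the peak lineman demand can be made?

5

Early-start (OP2@1, OP3@1, OP4@1, OP5@1, OP1@3) gives peak 10: h1:10  h2:6  h3:2  h4:2  h5:0  h6:0.
Shift OP4→3, OP1→5.
Schedule OP2@1, OP3@1, OP4@3, OP5@1, OP1@5: h1:5  h2:1  h3:5  h4:5  h5:2  h6:2 — peak 5.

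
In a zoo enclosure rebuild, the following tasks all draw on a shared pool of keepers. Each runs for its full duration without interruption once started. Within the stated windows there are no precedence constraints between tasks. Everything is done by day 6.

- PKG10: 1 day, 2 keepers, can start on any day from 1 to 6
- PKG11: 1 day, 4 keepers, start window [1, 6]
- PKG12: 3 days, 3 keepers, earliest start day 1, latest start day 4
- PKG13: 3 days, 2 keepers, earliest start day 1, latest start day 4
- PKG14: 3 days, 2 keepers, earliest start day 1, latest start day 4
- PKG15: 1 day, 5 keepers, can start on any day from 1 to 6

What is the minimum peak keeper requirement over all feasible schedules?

Early-start (PKG10@1, PKG11@1, PKG12@1, PKG13@1, PKG14@1, PKG15@1) gives peak 18: d1:18  d2:7  d3:7  d4:0  d5:0  d6:0.
Shift PKG12→2, PKG13→2, PKG14→2, PKG15→5.
Schedule PKG10@1, PKG11@1, PKG12@2, PKG13@2, PKG14@2, PKG15@5: d1:6  d2:7  d3:7  d4:7  d5:5  d6:0 — peak 7.

7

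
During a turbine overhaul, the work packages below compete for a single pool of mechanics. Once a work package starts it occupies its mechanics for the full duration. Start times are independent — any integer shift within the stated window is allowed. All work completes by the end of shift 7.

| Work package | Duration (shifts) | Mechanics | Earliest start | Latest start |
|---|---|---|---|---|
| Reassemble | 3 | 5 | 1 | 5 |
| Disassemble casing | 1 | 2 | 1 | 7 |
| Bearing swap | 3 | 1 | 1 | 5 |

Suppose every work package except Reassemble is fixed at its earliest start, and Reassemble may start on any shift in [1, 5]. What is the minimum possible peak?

5

Reassemble@1: s1:8  s2:6  s3:6  s4:0  s5:0  s6:0  s7:0 → peak 8
Reassemble@2: s1:3  s2:6  s3:6  s4:5  s5:0  s6:0  s7:0 → peak 6
Reassemble@3: s1:3  s2:1  s3:6  s4:5  s5:5  s6:0  s7:0 → peak 6
Reassemble@4: s1:3  s2:1  s3:1  s4:5  s5:5  s6:5  s7:0 → peak 5
Reassemble@5: s1:3  s2:1  s3:1  s4:0  s5:5  s6:5  s7:5 → peak 5
Best is Reassemble@4, peak 5.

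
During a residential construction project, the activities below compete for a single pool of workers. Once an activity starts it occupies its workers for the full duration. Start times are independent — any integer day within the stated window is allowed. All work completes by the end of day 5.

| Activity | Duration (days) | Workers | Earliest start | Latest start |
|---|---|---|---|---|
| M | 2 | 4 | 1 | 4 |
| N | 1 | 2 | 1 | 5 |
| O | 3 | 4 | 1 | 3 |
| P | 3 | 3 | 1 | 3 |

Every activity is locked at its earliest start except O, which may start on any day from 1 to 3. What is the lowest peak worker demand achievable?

9

O@1: d1:13  d2:11  d3:7  d4:0  d5:0 → peak 13
O@2: d1:9  d2:11  d3:7  d4:4  d5:0 → peak 11
O@3: d1:9  d2:7  d3:7  d4:4  d5:4 → peak 9
Best is O@3, peak 9.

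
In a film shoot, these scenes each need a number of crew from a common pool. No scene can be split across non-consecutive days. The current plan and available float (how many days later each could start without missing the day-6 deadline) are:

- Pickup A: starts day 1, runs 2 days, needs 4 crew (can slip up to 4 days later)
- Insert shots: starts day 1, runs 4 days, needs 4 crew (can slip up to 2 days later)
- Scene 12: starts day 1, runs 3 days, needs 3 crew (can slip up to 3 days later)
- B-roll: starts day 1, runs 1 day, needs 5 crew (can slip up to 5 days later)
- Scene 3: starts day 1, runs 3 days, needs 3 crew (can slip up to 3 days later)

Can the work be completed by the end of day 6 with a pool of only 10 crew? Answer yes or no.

yes

Schedule Pickup A@1, Insert shots@1, Scene 12@3, B-roll@6, Scene 3@3: d1:8  d2:8  d3:10  d4:10  d5:6  d6:5 — peak 10 ≤ 10.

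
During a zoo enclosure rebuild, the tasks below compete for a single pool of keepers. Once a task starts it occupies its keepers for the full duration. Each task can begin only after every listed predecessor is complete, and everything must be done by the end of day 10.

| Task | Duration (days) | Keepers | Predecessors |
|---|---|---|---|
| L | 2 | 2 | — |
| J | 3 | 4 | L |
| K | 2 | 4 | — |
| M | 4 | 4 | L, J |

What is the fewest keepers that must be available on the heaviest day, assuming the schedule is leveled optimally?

Schedule L@1, J@3, K@1, M@6: d1:6  d2:6  d3:4  d4:4  d5:4  d6:4  d7:4  d8:4  d9:4  d10:0 — peak 6.

6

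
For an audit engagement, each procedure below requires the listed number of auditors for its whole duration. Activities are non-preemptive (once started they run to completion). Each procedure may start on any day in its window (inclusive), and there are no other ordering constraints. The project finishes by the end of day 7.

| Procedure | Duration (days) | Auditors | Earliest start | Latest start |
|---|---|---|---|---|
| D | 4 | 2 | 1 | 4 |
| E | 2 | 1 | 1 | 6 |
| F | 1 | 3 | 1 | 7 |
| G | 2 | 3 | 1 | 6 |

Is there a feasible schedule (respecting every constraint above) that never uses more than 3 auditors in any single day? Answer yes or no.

Schedule D@1, E@1, F@5, G@6: d1:3  d2:3  d3:2  d4:2  d5:3  d6:3  d7:3 — peak 3 ≤ 3.

yes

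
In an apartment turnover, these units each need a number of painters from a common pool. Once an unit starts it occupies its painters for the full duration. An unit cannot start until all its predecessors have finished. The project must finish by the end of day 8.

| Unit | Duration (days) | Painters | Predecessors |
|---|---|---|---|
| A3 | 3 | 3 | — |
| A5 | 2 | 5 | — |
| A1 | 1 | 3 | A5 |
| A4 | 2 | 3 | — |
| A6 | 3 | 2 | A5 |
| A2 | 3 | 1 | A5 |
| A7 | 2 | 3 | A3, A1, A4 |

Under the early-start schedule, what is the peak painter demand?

11

Early-start schedule: A3@1, A5@1, A1@3, A4@1, A6@3, A2@3, A7@4.
Load per day: day 1: 11, day 2: 11, day 3: 9, day 4: 6, day 5: 6, day 6: 0, day 7: 0, day 8: 0.
Peak is 11.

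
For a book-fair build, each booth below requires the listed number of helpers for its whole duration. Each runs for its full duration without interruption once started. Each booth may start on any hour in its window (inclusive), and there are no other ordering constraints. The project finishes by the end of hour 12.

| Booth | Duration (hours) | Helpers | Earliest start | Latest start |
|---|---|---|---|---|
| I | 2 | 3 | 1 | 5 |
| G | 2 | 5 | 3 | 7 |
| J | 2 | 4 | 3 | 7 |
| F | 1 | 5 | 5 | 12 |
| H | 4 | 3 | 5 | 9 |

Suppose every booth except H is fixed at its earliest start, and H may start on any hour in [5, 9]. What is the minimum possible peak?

9

H@5: h1:3  h2:3  h3:9  h4:9  h5:8  h6:3  h7:3  h8:3  h9:0  h10:0  h11:0  h12:0 → peak 9
H@6: h1:3  h2:3  h3:9  h4:9  h5:5  h6:3  h7:3  h8:3  h9:3  h10:0  h11:0  h12:0 → peak 9
H@7: h1:3  h2:3  h3:9  h4:9  h5:5  h6:0  h7:3  h8:3  h9:3  h10:3  h11:0  h12:0 → peak 9
H@8: h1:3  h2:3  h3:9  h4:9  h5:5  h6:0  h7:0  h8:3  h9:3  h10:3  h11:3  h12:0 → peak 9
H@9: h1:3  h2:3  h3:9  h4:9  h5:5  h6:0  h7:0  h8:0  h9:3  h10:3  h11:3  h12:3 → peak 9
Best is H@5, peak 9.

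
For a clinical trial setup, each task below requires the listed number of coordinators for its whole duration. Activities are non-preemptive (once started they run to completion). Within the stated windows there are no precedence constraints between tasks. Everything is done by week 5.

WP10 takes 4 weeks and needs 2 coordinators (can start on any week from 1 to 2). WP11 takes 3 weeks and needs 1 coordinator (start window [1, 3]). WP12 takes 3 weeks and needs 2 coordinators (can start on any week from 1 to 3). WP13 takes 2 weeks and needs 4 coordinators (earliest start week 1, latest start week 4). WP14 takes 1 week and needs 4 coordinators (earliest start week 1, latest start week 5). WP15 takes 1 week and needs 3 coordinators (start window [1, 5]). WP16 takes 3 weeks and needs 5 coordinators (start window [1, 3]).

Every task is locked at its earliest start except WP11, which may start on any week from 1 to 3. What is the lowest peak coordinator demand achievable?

WP11@1: w1:21  w2:14  w3:10  w4:2  w5:0 → peak 21
WP11@2: w1:20  w2:14  w3:10  w4:3  w5:0 → peak 20
WP11@3: w1:20  w2:13  w3:10  w4:3  w5:1 → peak 20
Best is WP11@2, peak 20.

20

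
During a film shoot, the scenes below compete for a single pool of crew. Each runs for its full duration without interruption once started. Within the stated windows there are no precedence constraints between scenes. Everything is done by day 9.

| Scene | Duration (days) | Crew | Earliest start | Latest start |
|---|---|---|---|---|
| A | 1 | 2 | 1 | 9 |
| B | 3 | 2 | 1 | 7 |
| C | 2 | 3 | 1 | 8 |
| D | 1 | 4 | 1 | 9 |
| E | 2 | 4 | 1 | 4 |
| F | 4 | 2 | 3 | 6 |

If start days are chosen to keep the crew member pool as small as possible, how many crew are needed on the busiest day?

Early-start (A@1, B@1, C@1, D@1, E@1, F@3) gives peak 15: d1:15  d2:9  d3:4  d4:2  d5:2  d6:2  d7:0  d8:0  d9:0.
Shift A→3, B→4, C→7, D→9.
Schedule A@3, B@4, C@7, D@9, E@1, F@3: d1:4  d2:4  d3:4  d4:4  d5:4  d6:4  d7:3  d8:3  d9:4 — peak 4.
Total crew member-days = 34 over 9 days ⇒ peak ≥ ⌈34/9⌉ = 4, so 4 is optimal.

4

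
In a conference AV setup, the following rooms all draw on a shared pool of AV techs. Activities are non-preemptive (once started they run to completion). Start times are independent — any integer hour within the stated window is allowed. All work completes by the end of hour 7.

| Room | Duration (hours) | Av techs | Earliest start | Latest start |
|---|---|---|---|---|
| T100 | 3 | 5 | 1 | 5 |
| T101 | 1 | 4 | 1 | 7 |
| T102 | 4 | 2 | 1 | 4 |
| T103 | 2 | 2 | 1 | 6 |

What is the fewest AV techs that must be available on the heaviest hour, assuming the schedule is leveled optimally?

Early-start (T100@1, T101@1, T102@1, T103@1) gives peak 13: h1:13  h2:9  h3:7  h4:2  h5:0  h6:0  h7:0.
Shift T101→4, T102→4, T103→5.
Schedule T100@1, T101@4, T102@4, T103@5: h1:5  h2:5  h3:5  h4:6  h5:4  h6:4  h7:2 — peak 6.

6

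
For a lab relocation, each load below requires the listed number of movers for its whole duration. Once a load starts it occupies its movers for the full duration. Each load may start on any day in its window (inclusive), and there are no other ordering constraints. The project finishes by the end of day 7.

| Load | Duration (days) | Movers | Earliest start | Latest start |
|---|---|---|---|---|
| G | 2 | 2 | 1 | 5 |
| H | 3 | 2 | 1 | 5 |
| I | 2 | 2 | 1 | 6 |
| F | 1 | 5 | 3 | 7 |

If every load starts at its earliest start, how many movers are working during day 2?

At early start, day 2 has: G, H, I.
Demand: 2 + 2 + 2 = 6.

6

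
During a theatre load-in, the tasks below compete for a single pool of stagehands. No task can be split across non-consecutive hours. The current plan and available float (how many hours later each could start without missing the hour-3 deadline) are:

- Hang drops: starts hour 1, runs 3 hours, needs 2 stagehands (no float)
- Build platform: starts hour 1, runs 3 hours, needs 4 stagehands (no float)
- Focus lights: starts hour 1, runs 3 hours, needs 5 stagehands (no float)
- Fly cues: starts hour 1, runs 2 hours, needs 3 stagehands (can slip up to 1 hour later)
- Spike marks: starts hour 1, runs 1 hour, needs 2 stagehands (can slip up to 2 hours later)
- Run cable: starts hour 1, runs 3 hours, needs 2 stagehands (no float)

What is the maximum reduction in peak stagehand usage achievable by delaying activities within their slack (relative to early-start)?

Early-start peak: h1:18  h2:16  h3:13 ⇒ 18.
Leveled (Hang drops@1, Build platform@1, Focus lights@1, Fly cues@1, Spike marks@3, Run cable@1): h1:16  h2:16  h3:15 ⇒ 16.
Reduction 18 − 16 = 2.

2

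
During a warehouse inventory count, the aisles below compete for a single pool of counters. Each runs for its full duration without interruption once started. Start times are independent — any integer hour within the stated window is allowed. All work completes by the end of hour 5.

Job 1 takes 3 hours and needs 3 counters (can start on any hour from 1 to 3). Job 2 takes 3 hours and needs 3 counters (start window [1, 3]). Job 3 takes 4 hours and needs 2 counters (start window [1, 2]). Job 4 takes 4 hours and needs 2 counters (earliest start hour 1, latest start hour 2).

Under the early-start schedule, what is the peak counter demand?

10

Early-start schedule: Job 1@1, Job 2@1, Job 3@1, Job 4@1.
Load per hour: hour 1: 10, hour 2: 10, hour 3: 10, hour 4: 4, hour 5: 0.
Peak is 10.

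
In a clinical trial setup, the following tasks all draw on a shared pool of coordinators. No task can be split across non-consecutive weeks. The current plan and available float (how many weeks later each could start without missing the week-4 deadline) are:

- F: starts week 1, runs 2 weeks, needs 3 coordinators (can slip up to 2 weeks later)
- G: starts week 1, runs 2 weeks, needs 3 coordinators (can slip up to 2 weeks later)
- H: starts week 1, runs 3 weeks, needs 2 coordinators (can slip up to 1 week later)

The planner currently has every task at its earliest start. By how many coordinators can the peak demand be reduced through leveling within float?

3

Early-start peak: w1:8  w2:8  w3:2  w4:0 ⇒ 8.
Leveled (F@1, G@3, H@1): w1:5  w2:5  w3:5  w4:3 ⇒ 5.
Reduction 8 − 5 = 3.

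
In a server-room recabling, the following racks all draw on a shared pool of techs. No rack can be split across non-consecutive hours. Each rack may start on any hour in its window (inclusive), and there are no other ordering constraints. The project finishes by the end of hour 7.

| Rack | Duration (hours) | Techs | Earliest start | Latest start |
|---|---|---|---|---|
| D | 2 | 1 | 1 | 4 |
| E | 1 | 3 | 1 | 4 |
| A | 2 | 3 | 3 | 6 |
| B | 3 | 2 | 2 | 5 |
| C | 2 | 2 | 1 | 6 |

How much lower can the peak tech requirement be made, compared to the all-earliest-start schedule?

2

Early-start peak: h1:6  h2:5  h3:5  h4:5  h5:0  h6:0  h7:0 ⇒ 6.
Leveled (D@1, E@1, A@3, B@5, C@5): h1:4  h2:1  h3:3  h4:3  h5:4  h6:4  h7:2 ⇒ 4.
Reduction 6 − 4 = 2.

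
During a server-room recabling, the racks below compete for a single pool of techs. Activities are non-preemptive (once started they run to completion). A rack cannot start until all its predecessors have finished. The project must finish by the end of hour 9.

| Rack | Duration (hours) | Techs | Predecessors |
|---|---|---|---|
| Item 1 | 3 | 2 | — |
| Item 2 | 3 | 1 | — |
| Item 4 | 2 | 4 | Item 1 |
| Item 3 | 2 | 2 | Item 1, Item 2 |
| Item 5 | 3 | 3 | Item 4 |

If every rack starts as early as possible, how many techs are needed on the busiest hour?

Early-start schedule: Item 1@1, Item 2@1, Item 4@4, Item 3@4, Item 5@6.
Load per hour: hour 1: 3, hour 2: 3, hour 3: 3, hour 4: 6, hour 5: 6, hour 6: 3, hour 7: 3, hour 8: 3, hour 9: 0.
Peak is 6.

6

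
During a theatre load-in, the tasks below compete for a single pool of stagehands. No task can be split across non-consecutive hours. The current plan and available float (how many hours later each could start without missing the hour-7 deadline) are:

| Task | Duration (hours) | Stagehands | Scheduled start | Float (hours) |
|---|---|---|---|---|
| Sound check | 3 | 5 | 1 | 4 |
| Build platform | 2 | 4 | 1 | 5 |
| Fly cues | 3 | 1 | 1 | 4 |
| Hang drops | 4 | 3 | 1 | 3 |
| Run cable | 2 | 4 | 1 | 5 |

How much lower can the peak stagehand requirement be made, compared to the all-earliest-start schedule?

Early-start peak: h1:17  h2:17  h3:9  h4:3  h5:0  h6:0  h7:0 ⇒ 17.
Leveled (Sound check@1, Build platform@4, Fly cues@1, Hang drops@4, Run cable@6): h1:6  h2:6  h3:6  h4:7  h5:7  h6:7  h7:7 ⇒ 7.
Reduction 17 − 7 = 10.

10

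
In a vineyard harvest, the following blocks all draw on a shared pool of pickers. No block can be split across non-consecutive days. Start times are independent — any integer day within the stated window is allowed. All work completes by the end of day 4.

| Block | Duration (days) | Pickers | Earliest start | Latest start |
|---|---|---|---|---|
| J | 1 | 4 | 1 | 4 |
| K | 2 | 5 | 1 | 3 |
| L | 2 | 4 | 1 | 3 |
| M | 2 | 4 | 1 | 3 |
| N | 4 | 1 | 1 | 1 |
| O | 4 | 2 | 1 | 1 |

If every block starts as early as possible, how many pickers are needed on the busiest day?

Early-start schedule: J@1, K@1, L@1, M@1, N@1, O@1.
Load per day: day 1: 20, day 2: 16, day 3: 3, day 4: 3.
Peak is 20.

20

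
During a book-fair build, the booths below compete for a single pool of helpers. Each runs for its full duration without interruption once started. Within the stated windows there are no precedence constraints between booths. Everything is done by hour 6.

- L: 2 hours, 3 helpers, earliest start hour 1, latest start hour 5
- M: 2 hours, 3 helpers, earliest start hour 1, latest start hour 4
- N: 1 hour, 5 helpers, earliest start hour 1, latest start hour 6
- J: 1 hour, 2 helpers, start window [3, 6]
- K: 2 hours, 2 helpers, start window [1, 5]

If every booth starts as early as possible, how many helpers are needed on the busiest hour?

Early-start schedule: L@1, M@1, N@1, J@3, K@1.
Load per hour: hour 1: 13, hour 2: 8, hour 3: 2, hour 4: 0, hour 5: 0, hour 6: 0.
Peak is 13.

13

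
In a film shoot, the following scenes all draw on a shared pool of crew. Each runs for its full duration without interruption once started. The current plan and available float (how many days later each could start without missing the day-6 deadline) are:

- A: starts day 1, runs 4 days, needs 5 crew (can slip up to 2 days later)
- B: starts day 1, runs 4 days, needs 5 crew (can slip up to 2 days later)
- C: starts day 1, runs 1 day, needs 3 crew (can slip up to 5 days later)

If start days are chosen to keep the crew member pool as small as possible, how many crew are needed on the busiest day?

10

Early-start (A@1, B@1, C@1) gives peak 13: d1:13  d2:10  d3:10  d4:10  d5:0  d6:0.
Shift C→5.
Schedule A@1, B@1, C@5: d1:10  d2:10  d3:10  d4:10  d5:3  d6:0 — peak 10.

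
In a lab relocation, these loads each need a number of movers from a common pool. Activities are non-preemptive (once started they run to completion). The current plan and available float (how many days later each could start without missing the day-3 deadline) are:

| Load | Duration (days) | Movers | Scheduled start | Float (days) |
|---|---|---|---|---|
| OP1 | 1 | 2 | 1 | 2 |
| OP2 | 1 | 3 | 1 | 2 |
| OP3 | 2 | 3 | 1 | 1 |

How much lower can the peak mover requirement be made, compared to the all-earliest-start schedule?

Early-start peak: d1:8  d2:3  d3:0 ⇒ 8.
Leveled (OP1@1, OP2@1, OP3@2): d1:5  d2:3  d3:3 ⇒ 5.
Reduction 8 − 5 = 3.

3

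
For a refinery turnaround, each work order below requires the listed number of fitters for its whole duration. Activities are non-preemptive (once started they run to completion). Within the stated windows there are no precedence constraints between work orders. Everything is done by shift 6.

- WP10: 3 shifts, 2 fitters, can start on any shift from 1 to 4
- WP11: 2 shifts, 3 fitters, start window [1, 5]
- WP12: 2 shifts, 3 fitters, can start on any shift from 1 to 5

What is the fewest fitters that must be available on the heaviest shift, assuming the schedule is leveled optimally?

Early-start (WP10@1, WP11@1, WP12@1) gives peak 8: s1:8  s2:8  s3:2  s4:0  s5:0  s6:0.
Shift WP12→3.
Schedule WP10@1, WP11@1, WP12@3: s1:5  s2:5  s3:5  s4:3  s5:0  s6:0 — peak 5.

5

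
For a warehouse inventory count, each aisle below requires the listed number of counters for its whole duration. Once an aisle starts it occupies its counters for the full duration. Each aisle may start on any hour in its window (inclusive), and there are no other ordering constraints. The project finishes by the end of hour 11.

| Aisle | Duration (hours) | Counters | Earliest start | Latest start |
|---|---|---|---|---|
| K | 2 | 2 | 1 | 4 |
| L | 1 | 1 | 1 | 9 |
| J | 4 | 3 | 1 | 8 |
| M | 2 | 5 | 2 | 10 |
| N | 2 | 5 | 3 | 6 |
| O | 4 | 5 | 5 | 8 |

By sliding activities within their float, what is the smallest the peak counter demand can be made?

Early-start (K@1, L@1, J@1, M@2, N@3, O@5) gives peak 13: h1:6  h2:10  h3:13  h4:8  h5:5  h6:5  h7:5  h8:5  h9:0  h10:0  h11:0.
Shift M→3, N→5, O→7.
Schedule K@1, L@1, J@1, M@3, N@5, O@7: h1:6  h2:5  h3:8  h4:8  h5:5  h6:5  h7:5  h8:5  h9:5  h10:5  h11:0 — peak 8.

8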